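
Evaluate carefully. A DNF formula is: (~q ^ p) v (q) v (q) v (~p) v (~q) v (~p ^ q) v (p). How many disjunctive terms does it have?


A DNF formula is a disjunction of terms (conjunctions).
Terms are separated by v.
Counting the disjuncts: 7 terms.

7


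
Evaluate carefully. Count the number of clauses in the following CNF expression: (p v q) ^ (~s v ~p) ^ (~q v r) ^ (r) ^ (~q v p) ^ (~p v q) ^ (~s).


A CNF formula is a conjunction of clauses.
Clauses are separated by ^.
Counting the conjuncts: 7 clauses.

7


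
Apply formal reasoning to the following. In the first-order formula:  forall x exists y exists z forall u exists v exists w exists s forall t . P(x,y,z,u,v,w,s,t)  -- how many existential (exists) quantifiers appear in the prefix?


Quantifier prefix: forall x exists y exists z forall u exists v exists w exists s forall t
Mark each quantifier type:
  U E E U E E E U
Universal count = 3, Existential count = 5
Asked for existential (exists) quantifiers: 5

5


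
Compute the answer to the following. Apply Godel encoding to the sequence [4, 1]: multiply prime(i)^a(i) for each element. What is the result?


Encode each element as an exponent of the corresponding prime:
  2^4 = 16
  3^1 = 3
Product = 16 * 3 = 48

48


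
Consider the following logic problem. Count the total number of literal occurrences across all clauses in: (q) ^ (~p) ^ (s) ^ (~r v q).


Counting literals in each clause:
Clause 1: 1 literal(s)
Clause 2: 1 literal(s)
Clause 3: 1 literal(s)
Clause 4: 2 literal(s)
Total = 5

5


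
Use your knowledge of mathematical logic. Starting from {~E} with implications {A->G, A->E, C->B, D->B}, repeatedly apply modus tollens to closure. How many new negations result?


Initial negated facts: {~E}
Apply modus tollens to closure:
  ~E and A->E  =>  ~A
Final negated: {~A, ~E}
New negations: {~A}
Count = 1

1


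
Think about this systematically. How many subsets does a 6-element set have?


The power set of a set with n elements has 2^n elements.
|P(S)| = 2^6 = 64

64


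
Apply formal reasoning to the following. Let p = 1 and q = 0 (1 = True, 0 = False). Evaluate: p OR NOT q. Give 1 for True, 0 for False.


p = 1, q = 0
Operation: p OR NOT q
Evaluate: 1 OR NOT 0 = 1

1


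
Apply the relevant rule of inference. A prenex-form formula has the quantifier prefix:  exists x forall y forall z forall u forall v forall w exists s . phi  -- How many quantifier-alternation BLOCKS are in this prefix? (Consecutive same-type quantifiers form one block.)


Quantifier-type sequence: E A A A A A E  (A=forall, E=exists)
Group into maximal same-type runs:
  Ex1 | Ax5 | Ex1
Number of blocks = 3

3


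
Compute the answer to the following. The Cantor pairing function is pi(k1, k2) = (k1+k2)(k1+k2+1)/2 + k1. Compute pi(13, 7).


k1 + k2 = 20
(k1+k2)(k1+k2+1)/2 = 20 * 21 / 2 = 210
pi = 210 + 13 = 223

223


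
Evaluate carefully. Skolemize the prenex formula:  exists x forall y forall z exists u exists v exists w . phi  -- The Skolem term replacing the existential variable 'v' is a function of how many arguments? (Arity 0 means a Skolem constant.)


Quantifier prefix: exists x forall y forall z exists u exists v exists w
'v' is existentially quantified at position 5.
Universal variables preceding it: y, z
Skolem function arity = 2

2


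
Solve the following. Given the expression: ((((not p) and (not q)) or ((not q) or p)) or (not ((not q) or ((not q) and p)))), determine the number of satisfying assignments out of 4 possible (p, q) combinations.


Check all 4 assignments:
p=0, q=0: 1
p=0, q=1: 1
p=1, q=0: 1
p=1, q=1: 1
Count of True = 4

4


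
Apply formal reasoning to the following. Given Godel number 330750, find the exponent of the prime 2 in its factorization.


Factorize 330750 by dividing by 2 repeatedly.
Division steps: 2 divides 330750 exactly 1 time(s).
Exponent of 2 = 1

1


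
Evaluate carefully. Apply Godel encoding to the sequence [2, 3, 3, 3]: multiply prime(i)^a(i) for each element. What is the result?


Encode each element as an exponent of the corresponding prime:
  2^2 = 4
  3^3 = 27
  5^3 = 125
  7^3 = 343
Product = 4 * 27 * 125 * 343 = 4630500

4630500


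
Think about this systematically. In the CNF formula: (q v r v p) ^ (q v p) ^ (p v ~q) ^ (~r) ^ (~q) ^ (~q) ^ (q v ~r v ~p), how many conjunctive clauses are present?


A CNF formula is a conjunction of clauses.
Clauses are separated by ^.
Counting the conjuncts: 7 clauses.

7


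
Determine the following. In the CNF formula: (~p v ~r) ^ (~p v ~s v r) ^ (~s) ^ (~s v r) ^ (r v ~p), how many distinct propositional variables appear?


Identify each variable that appears in the formula.
Variables found: p, r, s
Count = 3

3


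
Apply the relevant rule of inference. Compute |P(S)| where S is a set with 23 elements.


The power set of a set with n elements has 2^n elements.
|P(S)| = 2^23 = 8388608

8388608


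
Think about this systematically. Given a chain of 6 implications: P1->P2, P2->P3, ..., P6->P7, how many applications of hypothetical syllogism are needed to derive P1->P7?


With 6 implications in a chain connecting 7 propositions:
P1->P2, P2->P3, ..., P6->P7
Steps needed = (number of implications) - 1 = 6 - 1 = 5

5


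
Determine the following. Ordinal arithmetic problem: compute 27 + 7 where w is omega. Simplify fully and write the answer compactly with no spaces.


Compute 27 + 7.
Ordinal + is associative but NOT commutative; for finite n>0, n + w = w but w + n stays w+n.
Both operands finite; ordinal + agrees with natural +: 27 + 7 = 34.
Result = 34

34


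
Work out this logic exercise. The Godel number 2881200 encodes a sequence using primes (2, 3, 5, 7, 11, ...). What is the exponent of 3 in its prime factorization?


Factorize 2881200 by dividing by 3 repeatedly.
Division steps: 3 divides 2881200 exactly 1 time(s).
Exponent of 3 = 1

1


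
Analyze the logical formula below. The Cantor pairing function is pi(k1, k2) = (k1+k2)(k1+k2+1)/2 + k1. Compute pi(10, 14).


k1 + k2 = 24
(k1+k2)(k1+k2+1)/2 = 24 * 25 / 2 = 300
pi = 300 + 10 = 310

310


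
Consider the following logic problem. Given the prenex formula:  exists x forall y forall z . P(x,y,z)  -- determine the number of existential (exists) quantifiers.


Quantifier prefix: exists x forall y forall z
Mark each quantifier type:
  E U U
Universal count = 2, Existential count = 1
Asked for existential (exists) quantifiers: 1

1


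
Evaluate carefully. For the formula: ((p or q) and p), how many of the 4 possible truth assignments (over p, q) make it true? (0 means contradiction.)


Check all 4 assignments:
p=0, q=0: 0
p=0, q=1: 0
p=1, q=0: 1
p=1, q=1: 1
Count of True = 2

2


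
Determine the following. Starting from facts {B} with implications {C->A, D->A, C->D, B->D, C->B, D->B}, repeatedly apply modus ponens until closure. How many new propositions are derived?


Initial facts: {B}
Apply modus ponens to closure:
  B and B->D  =>  D
  D and D->A  =>  A
Final known: {A, B, D}
New propositions: {A, D}
Count = 2

2


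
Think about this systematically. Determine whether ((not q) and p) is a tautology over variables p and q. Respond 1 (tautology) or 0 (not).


Check all 4 assignments:
p=0, q=0: 0
p=0, q=1: 0
p=1, q=0: 1
p=1, q=1: 0
Satisfying count = 1/4.
Tautology iff count = 4: no.

0


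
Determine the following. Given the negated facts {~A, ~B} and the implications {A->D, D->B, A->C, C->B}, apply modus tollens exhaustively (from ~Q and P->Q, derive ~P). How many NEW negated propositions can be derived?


Initial negated facts: {~A, ~B}
Apply modus tollens to closure:
  ~B and D->B  =>  ~D
  ~B and C->B  =>  ~C
Final negated: {~A, ~B, ~C, ~D}
New negations: {~C, ~D}
Count = 2

2


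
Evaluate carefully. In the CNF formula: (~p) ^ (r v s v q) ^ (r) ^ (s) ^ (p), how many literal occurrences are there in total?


Counting literals in each clause:
Clause 1: 1 literal(s)
Clause 2: 3 literal(s)
Clause 3: 1 literal(s)
Clause 4: 1 literal(s)
Clause 5: 1 literal(s)
Total = 7

7


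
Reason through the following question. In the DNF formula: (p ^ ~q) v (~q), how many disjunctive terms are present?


A DNF formula is a disjunction of terms (conjunctions).
Terms are separated by v.
Counting the disjuncts: 2 terms.

2


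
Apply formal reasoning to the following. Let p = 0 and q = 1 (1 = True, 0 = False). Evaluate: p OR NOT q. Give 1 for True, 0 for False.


p = 0, q = 1
Operation: p OR NOT q
Evaluate: 0 OR NOT 1 = 0

0


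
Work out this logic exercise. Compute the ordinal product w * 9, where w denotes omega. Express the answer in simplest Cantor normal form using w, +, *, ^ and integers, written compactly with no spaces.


Compute w * 9.
Ordinal * is associative and left-distributive over +, but NOT commutative; for finite n>1, n*w = w but w*n stays w*n.
w * 9 means 9 copies of w concatenated: w*9.
Result = w*9

w*9


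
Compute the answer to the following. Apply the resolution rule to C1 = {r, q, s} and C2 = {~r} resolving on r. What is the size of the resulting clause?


Remove r from C1 and ~r from C2.
C1 remainder: {q, s}
C2 remainder: {}
Union (resolvent): {q, s}
Resolvent has 2 literal(s).

2


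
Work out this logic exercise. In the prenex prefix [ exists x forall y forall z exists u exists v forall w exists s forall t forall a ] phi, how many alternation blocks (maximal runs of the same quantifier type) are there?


Quantifier-type sequence: E A A E E A E A A  (A=forall, E=exists)
Group into maximal same-type runs:
  Ex1 | Ax2 | Ex2 | Ax1 | Ex1 | Ax2
Number of blocks = 6

6


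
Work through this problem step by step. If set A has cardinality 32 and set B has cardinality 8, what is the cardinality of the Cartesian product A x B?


The Cartesian product A x B contains all ordered pairs (a, b).
|A x B| = |A| * |B| = 32 * 8 = 256

256


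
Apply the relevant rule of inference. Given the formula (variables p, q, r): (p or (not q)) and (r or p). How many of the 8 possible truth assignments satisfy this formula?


Evaluate all 8 assignments for p, q, r:
p=0, q=0, r=0: 0
p=0, q=0, r=1: 1
p=0, q=1, r=0: 0
p=0, q=1, r=1: 0
p=1, q=0, r=0: 1
p=1, q=0, r=1: 1
p=1, q=1, r=0: 1
p=1, q=1, r=1: 1
Satisfying count = 5

5


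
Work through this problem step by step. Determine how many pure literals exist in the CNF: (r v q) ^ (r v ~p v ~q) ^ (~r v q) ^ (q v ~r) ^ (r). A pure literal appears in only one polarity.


Check each variable for pure literal status:
p: pure negative
q: mixed (not pure)
r: mixed (not pure)
Pure literal count = 1

1


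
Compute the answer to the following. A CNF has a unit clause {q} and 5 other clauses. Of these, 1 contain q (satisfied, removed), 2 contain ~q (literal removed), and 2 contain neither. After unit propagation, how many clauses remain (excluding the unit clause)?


Satisfied (removed): 1
Shortened (remain): 2
Unchanged (remain): 2
Remaining = 2 + 2 = 4

4


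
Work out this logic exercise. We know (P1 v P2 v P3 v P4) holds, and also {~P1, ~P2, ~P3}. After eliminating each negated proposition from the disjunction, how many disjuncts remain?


Original disjuncts (4): P1, P2, P3, P4
Negated (eliminate): ~P1, ~P2, ~P3
Remaining disjuncts: P4
Count = 4 - 3 = 1

1


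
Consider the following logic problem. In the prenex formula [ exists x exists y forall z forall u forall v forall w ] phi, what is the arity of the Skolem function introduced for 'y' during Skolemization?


Quantifier prefix: exists x exists y forall z forall u forall v forall w
'y' is existentially quantified at position 2.
No universal quantifiers precede it.
Skolem function arity = 0 (a Skolem constant)

0


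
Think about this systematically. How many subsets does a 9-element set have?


The power set of a set with n elements has 2^n elements.
|P(S)| = 2^9 = 512

512


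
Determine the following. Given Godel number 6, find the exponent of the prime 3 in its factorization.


Factorize 6 by dividing by 3 repeatedly.
Division steps: 3 divides 6 exactly 1 time(s).
Exponent of 3 = 1

1


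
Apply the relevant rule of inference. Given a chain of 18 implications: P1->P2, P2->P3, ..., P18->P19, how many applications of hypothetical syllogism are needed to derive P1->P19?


With 18 implications in a chain connecting 19 propositions:
P1->P2, P2->P3, ..., P18->P19
Steps needed = (number of implications) - 1 = 18 - 1 = 17

17


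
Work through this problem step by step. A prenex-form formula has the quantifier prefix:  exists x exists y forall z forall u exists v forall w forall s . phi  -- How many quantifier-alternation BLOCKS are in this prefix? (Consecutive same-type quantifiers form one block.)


Quantifier-type sequence: E E A A E A A  (A=forall, E=exists)
Group into maximal same-type runs:
  Ex2 | Ax2 | Ex1 | Ax2
Number of blocks = 4

4


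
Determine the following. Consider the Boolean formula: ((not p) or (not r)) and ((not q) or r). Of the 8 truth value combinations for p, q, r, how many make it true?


Evaluate all 8 assignments for p, q, r:
p=0, q=0, r=0: 1
p=0, q=0, r=1: 1
p=0, q=1, r=0: 0
p=0, q=1, r=1: 1
p=1, q=0, r=0: 1
p=1, q=0, r=1: 0
p=1, q=1, r=0: 0
p=1, q=1, r=1: 0
Satisfying count = 4

4


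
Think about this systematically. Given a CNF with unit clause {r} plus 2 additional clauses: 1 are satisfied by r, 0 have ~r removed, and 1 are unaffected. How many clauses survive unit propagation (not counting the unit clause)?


Satisfied (removed): 1
Shortened (remain): 0
Unchanged (remain): 1
Remaining = 0 + 1 = 1

1


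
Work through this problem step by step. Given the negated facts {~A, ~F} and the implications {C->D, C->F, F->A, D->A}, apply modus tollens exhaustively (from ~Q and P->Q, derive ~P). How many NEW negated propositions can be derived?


Initial negated facts: {~A, ~F}
Apply modus tollens to closure:
  ~F and C->F  =>  ~C
  ~A and D->A  =>  ~D
Final negated: {~A, ~C, ~D, ~F}
New negations: {~C, ~D}
Count = 2

2


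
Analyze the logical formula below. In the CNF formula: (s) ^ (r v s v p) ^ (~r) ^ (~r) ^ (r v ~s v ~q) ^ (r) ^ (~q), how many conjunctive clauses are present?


A CNF formula is a conjunction of clauses.
Clauses are separated by ^.
Counting the conjuncts: 7 clauses.

7


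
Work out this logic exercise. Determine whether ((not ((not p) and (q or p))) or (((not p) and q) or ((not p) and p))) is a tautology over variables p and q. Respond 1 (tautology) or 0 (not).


Check all 4 assignments:
p=0, q=0: 1
p=0, q=1: 1
p=1, q=0: 1
p=1, q=1: 1
Satisfying count = 4/4.
Tautology iff count = 4: yes.

1


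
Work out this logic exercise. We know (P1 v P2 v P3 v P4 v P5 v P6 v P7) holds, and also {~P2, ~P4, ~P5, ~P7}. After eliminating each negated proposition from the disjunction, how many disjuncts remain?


Original disjuncts (7): P1, P2, P3, P4, P5, P6, P7
Negated (eliminate): ~P2, ~P4, ~P5, ~P7
Remaining disjuncts: P1, P3, P6
Count = 7 - 4 = 3

3


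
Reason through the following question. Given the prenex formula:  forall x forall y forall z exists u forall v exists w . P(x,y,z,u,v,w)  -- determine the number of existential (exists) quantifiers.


Quantifier prefix: forall x forall y forall z exists u forall v exists w
Mark each quantifier type:
  U U U E U E
Universal count = 4, Existential count = 2
Asked for existential (exists) quantifiers: 2

2


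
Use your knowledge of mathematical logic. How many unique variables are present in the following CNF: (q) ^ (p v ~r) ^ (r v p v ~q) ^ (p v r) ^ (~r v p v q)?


Identify each variable that appears in the formula.
Variables found: p, q, r
Count = 3

3


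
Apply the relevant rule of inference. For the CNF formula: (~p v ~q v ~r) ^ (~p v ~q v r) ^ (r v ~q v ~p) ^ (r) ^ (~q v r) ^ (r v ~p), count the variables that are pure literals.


Check each variable for pure literal status:
p: pure negative
q: pure negative
r: mixed (not pure)
Pure literal count = 2

2


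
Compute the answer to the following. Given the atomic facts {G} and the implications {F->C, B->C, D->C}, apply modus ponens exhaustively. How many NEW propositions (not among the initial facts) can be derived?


Initial facts: {G}
Apply modus ponens to closure:
  (no implication fires)
Final known: {G}
New propositions: {(none)}
Count = 0

0


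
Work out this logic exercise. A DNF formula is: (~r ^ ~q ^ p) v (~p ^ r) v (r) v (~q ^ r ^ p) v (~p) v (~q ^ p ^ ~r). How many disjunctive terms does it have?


A DNF formula is a disjunction of terms (conjunctions).
Terms are separated by v.
Counting the disjuncts: 6 terms.

6


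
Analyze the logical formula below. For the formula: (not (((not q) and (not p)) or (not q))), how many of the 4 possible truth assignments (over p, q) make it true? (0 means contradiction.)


Check all 4 assignments:
p=0, q=0: 0
p=0, q=1: 1
p=1, q=0: 0
p=1, q=1: 1
Count of True = 2

2


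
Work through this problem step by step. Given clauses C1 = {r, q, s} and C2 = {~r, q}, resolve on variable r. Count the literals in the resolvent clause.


Remove r from C1 and ~r from C2.
C1 remainder: {q, s}
C2 remainder: {q}
Union (resolvent): {q, s}
Resolvent has 2 literal(s).

2


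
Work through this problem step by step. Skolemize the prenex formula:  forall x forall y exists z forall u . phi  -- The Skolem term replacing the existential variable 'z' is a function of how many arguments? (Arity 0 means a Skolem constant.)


Quantifier prefix: forall x forall y exists z forall u
'z' is existentially quantified at position 3.
Universal variables preceding it: x, y
Skolem function arity = 2

2


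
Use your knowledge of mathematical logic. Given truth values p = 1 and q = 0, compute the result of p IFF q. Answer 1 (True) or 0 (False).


p = 1, q = 0
Operation: p IFF q
Evaluate: 1 IFF 0 = 0

0


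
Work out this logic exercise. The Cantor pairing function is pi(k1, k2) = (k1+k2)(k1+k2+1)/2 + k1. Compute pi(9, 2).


k1 + k2 = 11
(k1+k2)(k1+k2+1)/2 = 11 * 12 / 2 = 66
pi = 66 + 9 = 75

75


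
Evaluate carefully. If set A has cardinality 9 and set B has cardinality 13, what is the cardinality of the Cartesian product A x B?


The Cartesian product A x B contains all ordered pairs (a, b).
|A x B| = |A| * |B| = 9 * 13 = 117

117


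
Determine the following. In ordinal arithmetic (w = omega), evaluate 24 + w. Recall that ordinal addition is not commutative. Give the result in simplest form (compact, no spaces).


Compute 24 + w.
Ordinal + is associative but NOT commutative; for finite n>0, n + w = w but w + n stays w+n.
Any finite left addend is absorbed by w on the right: 24 + w = w.
Result = w

w


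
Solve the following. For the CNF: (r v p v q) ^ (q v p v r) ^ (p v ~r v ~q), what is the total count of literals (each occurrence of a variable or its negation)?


Counting literals in each clause:
Clause 1: 3 literal(s)
Clause 2: 3 literal(s)
Clause 3: 3 literal(s)
Total = 9

9


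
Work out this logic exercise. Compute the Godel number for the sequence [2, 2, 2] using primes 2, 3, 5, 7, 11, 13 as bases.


Encode each element as an exponent of the corresponding prime:
  2^2 = 4
  3^2 = 9
  5^2 = 25
Product = 4 * 9 * 25 = 900

900


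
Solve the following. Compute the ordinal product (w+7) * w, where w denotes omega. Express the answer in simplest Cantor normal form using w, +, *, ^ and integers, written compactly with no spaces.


Compute (w+7) * w.
Ordinal * is associative and left-distributive over +, but NOT commutative; for finite n>1, n*w = w but w*n stays w*n.
(w+7) * w = sup{(w+7)*k : k<w} = sup{w*k+7} = w^2 (the +7 tail is absorbed in the limit).
Result = w^2

w^2


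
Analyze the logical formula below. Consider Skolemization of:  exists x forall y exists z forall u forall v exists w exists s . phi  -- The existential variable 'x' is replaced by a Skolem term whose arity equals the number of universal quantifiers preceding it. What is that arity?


Quantifier prefix: exists x forall y exists z forall u forall v exists w exists s
'x' is existentially quantified at position 1.
No universal quantifiers precede it.
Skolem function arity = 0 (a Skolem constant)

0


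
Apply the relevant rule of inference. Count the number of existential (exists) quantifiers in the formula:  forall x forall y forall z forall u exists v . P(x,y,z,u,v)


Quantifier prefix: forall x forall y forall z forall u exists v
Mark each quantifier type:
  U U U U E
Universal count = 4, Existential count = 1
Asked for existential (exists) quantifiers: 1

1


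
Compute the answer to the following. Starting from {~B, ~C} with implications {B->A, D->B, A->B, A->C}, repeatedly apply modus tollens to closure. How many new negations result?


Initial negated facts: {~B, ~C}
Apply modus tollens to closure:
  ~B and D->B  =>  ~D
  ~B and A->B  =>  ~A
Final negated: {~A, ~B, ~C, ~D}
New negations: {~A, ~D}
Count = 2

2


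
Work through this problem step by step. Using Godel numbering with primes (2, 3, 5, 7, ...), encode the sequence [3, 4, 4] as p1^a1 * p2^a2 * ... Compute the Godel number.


Encode each element as an exponent of the corresponding prime:
  2^3 = 8
  3^4 = 81
  5^4 = 625
Product = 8 * 81 * 625 = 405000

405000


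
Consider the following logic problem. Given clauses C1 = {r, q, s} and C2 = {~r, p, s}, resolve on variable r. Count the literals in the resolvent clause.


Remove r from C1 and ~r from C2.
C1 remainder: {q, s}
C2 remainder: {p, s}
Union (resolvent): {p, q, s}
Resolvent has 3 literal(s).

3


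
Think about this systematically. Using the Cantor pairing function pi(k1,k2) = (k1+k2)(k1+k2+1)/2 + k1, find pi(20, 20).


k1 + k2 = 40
(k1+k2)(k1+k2+1)/2 = 40 * 41 / 2 = 820
pi = 820 + 20 = 840

840


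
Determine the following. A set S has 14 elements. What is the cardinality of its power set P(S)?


The power set of a set with n elements has 2^n elements.
|P(S)| = 2^14 = 16384

16384


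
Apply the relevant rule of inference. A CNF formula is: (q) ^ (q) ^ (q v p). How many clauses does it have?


A CNF formula is a conjunction of clauses.
Clauses are separated by ^.
Counting the conjuncts: 3 clauses.

3


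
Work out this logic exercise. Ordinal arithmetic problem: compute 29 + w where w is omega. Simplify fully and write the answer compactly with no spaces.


Compute 29 + w.
Ordinal + is associative but NOT commutative; for finite n>0, n + w = w but w + n stays w+n.
Any finite left addend is absorbed by w on the right: 29 + w = w.
Result = w

w


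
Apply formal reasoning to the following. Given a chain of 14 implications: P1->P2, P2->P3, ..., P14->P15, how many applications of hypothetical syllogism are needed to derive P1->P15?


With 14 implications in a chain connecting 15 propositions:
P1->P2, P2->P3, ..., P14->P15
Steps needed = (number of implications) - 1 = 14 - 1 = 13

13


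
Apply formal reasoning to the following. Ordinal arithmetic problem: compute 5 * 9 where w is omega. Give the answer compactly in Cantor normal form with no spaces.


Compute 5 * 9.
Ordinal * is associative and left-distributive over +, but NOT commutative; for finite n>1, n*w = w but w*n stays w*n.
Both finite; ordinal * agrees with natural *: 5 * 9 = 45.
Result = 45

45


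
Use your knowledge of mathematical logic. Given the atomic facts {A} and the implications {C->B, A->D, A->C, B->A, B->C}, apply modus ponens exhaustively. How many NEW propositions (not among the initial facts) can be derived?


Initial facts: {A}
Apply modus ponens to closure:
  A and A->D  =>  D
  A and A->C  =>  C
  C and C->B  =>  B
Final known: {A, B, C, D}
New propositions: {B, C, D}
Count = 3

3


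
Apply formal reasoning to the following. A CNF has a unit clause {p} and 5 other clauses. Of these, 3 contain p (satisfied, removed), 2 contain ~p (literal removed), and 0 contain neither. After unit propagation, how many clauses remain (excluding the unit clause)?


Satisfied (removed): 3
Shortened (remain): 2
Unchanged (remain): 0
Remaining = 2 + 0 = 2

2


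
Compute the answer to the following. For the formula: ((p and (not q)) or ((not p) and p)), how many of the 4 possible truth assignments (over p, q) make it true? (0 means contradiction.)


Check all 4 assignments:
p=0, q=0: 0
p=0, q=1: 0
p=1, q=0: 1
p=1, q=1: 0
Count of True = 1

1


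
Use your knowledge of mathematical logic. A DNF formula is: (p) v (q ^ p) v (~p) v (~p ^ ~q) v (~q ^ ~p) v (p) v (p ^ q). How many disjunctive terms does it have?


A DNF formula is a disjunction of terms (conjunctions).
Terms are separated by v.
Counting the disjuncts: 7 terms.

7


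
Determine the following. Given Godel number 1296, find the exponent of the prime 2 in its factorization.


Factorize 1296 by dividing by 2 repeatedly.
Division steps: 2 divides 1296 exactly 4 time(s).
Exponent of 2 = 4

4


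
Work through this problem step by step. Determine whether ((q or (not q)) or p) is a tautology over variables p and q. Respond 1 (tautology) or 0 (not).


Check all 4 assignments:
p=0, q=0: 1
p=0, q=1: 1
p=1, q=0: 1
p=1, q=1: 1
Satisfying count = 4/4.
Tautology iff count = 4: yes.

1


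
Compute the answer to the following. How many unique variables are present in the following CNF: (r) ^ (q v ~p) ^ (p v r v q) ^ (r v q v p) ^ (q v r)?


Identify each variable that appears in the formula.
Variables found: p, q, r
Count = 3

3


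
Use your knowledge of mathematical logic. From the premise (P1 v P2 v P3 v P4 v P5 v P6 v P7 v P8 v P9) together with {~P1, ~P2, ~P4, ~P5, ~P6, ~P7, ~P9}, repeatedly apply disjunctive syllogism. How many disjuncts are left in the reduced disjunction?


Original disjuncts (9): P1, P2, P3, P4, P5, P6, P7, P8, P9
Negated (eliminate): ~P1, ~P2, ~P4, ~P5, ~P6, ~P7, ~P9
Remaining disjuncts: P3, P8
Count = 9 - 7 = 2

2


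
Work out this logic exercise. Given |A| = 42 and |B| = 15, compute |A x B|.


The Cartesian product A x B contains all ordered pairs (a, b).
|A x B| = |A| * |B| = 42 * 15 = 630

630


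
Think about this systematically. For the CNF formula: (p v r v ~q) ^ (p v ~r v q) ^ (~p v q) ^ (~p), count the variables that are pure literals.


Check each variable for pure literal status:
p: mixed (not pure)
q: mixed (not pure)
r: mixed (not pure)
Pure literal count = 0

0


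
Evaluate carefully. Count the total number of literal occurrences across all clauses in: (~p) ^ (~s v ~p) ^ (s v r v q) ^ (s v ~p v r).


Counting literals in each clause:
Clause 1: 1 literal(s)
Clause 2: 2 literal(s)
Clause 3: 3 literal(s)
Clause 4: 3 literal(s)
Total = 9

9


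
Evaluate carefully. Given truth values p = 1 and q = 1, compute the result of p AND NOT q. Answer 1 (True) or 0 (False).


p = 1, q = 1
Operation: p AND NOT q
Evaluate: 1 AND NOT 1 = 0

0


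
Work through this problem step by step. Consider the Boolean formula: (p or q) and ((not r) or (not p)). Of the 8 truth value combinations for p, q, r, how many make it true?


Evaluate all 8 assignments for p, q, r:
p=0, q=0, r=0: 0
p=0, q=0, r=1: 0
p=0, q=1, r=0: 1
p=0, q=1, r=1: 1
p=1, q=0, r=0: 1
p=1, q=0, r=1: 0
p=1, q=1, r=0: 1
p=1, q=1, r=1: 0
Satisfying count = 4

4


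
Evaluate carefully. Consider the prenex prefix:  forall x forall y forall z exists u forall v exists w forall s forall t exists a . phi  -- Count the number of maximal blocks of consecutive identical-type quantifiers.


Quantifier-type sequence: A A A E A E A A E  (A=forall, E=exists)
Group into maximal same-type runs:
  Ax3 | Ex1 | Ax1 | Ex1 | Ax2 | Ex1
Number of blocks = 6

6


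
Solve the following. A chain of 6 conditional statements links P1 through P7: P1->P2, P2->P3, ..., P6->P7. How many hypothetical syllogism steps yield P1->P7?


With 6 implications in a chain connecting 7 propositions:
P1->P2, P2->P3, ..., P6->P7
Steps needed = (number of implications) - 1 = 6 - 1 = 5

5


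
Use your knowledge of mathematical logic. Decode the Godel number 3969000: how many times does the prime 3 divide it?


Factorize 3969000 by dividing by 3 repeatedly.
Division steps: 3 divides 3969000 exactly 4 time(s).
Exponent of 3 = 4

4


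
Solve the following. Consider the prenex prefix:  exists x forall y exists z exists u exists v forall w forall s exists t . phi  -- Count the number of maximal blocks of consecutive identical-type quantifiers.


Quantifier-type sequence: E A E E E A A E  (A=forall, E=exists)
Group into maximal same-type runs:
  Ex1 | Ax1 | Ex3 | Ax2 | Ex1
Number of blocks = 5

5


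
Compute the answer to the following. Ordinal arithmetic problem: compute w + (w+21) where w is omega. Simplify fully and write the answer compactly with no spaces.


Compute w + (w+21).
Ordinal + is associative but NOT commutative; for finite n>0, n + w = w but w + n stays w+n.
w + (w+21) = (w+w) + 21 = w*2+21.
Result = w*2+21

w*2+21


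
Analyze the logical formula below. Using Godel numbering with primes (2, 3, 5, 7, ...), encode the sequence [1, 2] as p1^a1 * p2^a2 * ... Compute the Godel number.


Encode each element as an exponent of the corresponding prime:
  2^1 = 2
  3^2 = 9
Product = 2 * 9 = 18

18


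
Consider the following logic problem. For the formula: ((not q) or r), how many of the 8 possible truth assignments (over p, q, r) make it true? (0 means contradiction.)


Check all 8 assignments:
p=0, q=0, r=0: 1
p=0, q=0, r=1: 1
p=0, q=1, r=0: 0
p=0, q=1, r=1: 1
p=1, q=0, r=0: 1
p=1, q=0, r=1: 1
p=1, q=1, r=0: 0
p=1, q=1, r=1: 1
Count of True = 6

6


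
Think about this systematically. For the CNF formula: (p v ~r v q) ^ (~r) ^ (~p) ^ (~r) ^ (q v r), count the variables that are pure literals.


Check each variable for pure literal status:
p: mixed (not pure)
q: pure positive
r: mixed (not pure)
Pure literal count = 1

1


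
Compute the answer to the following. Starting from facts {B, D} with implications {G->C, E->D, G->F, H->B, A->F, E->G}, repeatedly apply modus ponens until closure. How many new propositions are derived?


Initial facts: {B, D}
Apply modus ponens to closure:
  (no implication fires)
Final known: {B, D}
New propositions: {(none)}
Count = 0

0


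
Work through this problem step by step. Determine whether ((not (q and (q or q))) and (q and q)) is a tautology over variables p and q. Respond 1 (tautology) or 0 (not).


Check all 4 assignments:
p=0, q=0: 0
p=0, q=1: 0
p=1, q=0: 0
p=1, q=1: 0
Satisfying count = 0/4.
Tautology iff count = 4: no.

0


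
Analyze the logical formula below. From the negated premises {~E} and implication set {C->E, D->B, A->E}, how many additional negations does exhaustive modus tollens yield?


Initial negated facts: {~E}
Apply modus tollens to closure:
  ~E and C->E  =>  ~C
  ~E and A->E  =>  ~A
Final negated: {~A, ~C, ~E}
New negations: {~A, ~C}
Count = 2

2


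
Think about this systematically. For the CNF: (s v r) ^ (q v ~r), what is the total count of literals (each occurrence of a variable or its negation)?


Counting literals in each clause:
Clause 1: 2 literal(s)
Clause 2: 2 literal(s)
Total = 4

4


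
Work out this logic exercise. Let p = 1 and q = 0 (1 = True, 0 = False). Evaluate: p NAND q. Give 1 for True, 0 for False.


p = 1, q = 0
Operation: p NAND q
Evaluate: 1 NAND 0 = 1

1


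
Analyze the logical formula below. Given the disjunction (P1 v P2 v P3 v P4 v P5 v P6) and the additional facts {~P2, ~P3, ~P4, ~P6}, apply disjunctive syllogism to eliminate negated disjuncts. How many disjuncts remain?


Original disjuncts (6): P1, P2, P3, P4, P5, P6
Negated (eliminate): ~P2, ~P3, ~P4, ~P6
Remaining disjuncts: P1, P5
Count = 6 - 4 = 2

2


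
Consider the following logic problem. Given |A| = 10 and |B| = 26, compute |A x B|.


The Cartesian product A x B contains all ordered pairs (a, b).
|A x B| = |A| * |B| = 10 * 26 = 260

260


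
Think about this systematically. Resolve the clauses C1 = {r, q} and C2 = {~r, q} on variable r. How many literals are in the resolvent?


Remove r from C1 and ~r from C2.
C1 remainder: {q}
C2 remainder: {q}
Union (resolvent): {q}
Resolvent has 1 literal(s).

1


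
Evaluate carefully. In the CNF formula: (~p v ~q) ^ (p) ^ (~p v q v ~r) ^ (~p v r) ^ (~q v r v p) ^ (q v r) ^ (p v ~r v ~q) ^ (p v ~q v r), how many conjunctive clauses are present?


A CNF formula is a conjunction of clauses.
Clauses are separated by ^.
Counting the conjuncts: 8 clauses.

8


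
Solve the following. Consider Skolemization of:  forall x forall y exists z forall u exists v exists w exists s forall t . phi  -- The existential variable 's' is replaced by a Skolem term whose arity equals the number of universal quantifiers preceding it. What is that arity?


Quantifier prefix: forall x forall y exists z forall u exists v exists w exists s forall t
's' is existentially quantified at position 7.
Universal variables preceding it: x, y, u
Skolem function arity = 3

3


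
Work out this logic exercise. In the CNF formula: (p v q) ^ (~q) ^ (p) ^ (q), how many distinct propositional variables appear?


Identify each variable that appears in the formula.
Variables found: p, q
Count = 2

2


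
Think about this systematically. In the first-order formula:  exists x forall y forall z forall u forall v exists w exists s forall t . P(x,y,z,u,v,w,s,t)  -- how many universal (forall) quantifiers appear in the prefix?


Quantifier prefix: exists x forall y forall z forall u forall v exists w exists s forall t
Mark each quantifier type:
  E U U U U E E U
Universal count = 5, Existential count = 3
Asked for universal (forall) quantifiers: 5

5


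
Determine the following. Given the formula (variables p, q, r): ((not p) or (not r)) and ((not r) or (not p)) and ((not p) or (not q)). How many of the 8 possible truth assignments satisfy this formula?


Evaluate all 8 assignments for p, q, r:
p=0, q=0, r=0: 1
p=0, q=0, r=1: 1
p=0, q=1, r=0: 1
p=0, q=1, r=1: 1
p=1, q=0, r=0: 1
p=1, q=0, r=1: 0
p=1, q=1, r=0: 0
p=1, q=1, r=1: 0
Satisfying count = 5

5


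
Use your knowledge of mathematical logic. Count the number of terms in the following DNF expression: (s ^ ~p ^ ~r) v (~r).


A DNF formula is a disjunction of terms (conjunctions).
Terms are separated by v.
Counting the disjuncts: 2 terms.

2


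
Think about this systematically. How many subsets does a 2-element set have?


The power set of a set with n elements has 2^n elements.
|P(S)| = 2^2 = 4

4


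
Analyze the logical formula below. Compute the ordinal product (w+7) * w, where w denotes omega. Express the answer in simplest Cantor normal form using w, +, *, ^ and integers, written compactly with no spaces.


Compute (w+7) * w.
Ordinal * is associative and left-distributive over +, but NOT commutative; for finite n>1, n*w = w but w*n stays w*n.
(w+7) * w = sup{(w+7)*k : k<w} = sup{w*k+7} = w^2 (the +7 tail is absorbed in the limit).
Result = w^2

w^2


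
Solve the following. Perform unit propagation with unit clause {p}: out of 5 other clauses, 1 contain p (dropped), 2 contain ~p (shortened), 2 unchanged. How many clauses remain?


Satisfied (removed): 1
Shortened (remain): 2
Unchanged (remain): 2
Remaining = 2 + 2 = 4

4


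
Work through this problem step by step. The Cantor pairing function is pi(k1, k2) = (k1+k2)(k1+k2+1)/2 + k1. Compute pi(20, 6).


k1 + k2 = 26
(k1+k2)(k1+k2+1)/2 = 26 * 27 / 2 = 351
pi = 351 + 20 = 371

371


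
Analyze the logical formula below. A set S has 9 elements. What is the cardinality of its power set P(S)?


The power set of a set with n elements has 2^n elements.
|P(S)| = 2^9 = 512

512


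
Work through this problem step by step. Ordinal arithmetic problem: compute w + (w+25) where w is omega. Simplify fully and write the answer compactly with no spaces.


Compute w + (w+25).
Ordinal + is associative but NOT commutative; for finite n>0, n + w = w but w + n stays w+n.
w + (w+25) = (w+w) + 25 = w*2+25.
Result = w*2+25

w*2+25


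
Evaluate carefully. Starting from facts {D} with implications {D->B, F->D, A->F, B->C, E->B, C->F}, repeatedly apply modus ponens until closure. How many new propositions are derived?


Initial facts: {D}
Apply modus ponens to closure:
  D and D->B  =>  B
  B and B->C  =>  C
  C and C->F  =>  F
Final known: {B, C, D, F}
New propositions: {B, C, F}
Count = 3

3


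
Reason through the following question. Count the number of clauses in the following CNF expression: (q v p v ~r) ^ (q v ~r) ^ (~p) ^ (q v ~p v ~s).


A CNF formula is a conjunction of clauses.
Clauses are separated by ^.
Counting the conjuncts: 4 clauses.

4


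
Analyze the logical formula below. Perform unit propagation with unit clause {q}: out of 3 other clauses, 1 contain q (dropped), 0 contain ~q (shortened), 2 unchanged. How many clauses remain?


Satisfied (removed): 1
Shortened (remain): 0
Unchanged (remain): 2
Remaining = 0 + 2 = 2

2


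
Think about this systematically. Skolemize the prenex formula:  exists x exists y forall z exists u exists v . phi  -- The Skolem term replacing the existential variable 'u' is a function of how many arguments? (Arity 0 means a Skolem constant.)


Quantifier prefix: exists x exists y forall z exists u exists v
'u' is existentially quantified at position 4.
Universal variables preceding it: z
Skolem function arity = 1

1


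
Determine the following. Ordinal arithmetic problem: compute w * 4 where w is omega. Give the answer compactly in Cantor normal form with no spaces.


Compute w * 4.
Ordinal * is associative and left-distributive over +, but NOT commutative; for finite n>1, n*w = w but w*n stays w*n.
w * 4 means 4 copies of w concatenated: w*4.
Result = w*4

w*4


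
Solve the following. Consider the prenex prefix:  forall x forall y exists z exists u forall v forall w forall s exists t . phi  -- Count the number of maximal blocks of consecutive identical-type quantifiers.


Quantifier-type sequence: A A E E A A A E  (A=forall, E=exists)
Group into maximal same-type runs:
  Ax2 | Ex2 | Ax3 | Ex1
Number of blocks = 4

4


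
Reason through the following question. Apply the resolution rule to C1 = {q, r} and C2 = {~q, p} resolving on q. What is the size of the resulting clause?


Remove q from C1 and ~q from C2.
C1 remainder: {r}
C2 remainder: {p}
Union (resolvent): {p, r}
Resolvent has 2 literal(s).

2


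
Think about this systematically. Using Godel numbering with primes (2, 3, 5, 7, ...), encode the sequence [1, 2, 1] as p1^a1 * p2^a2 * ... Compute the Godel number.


Encode each element as an exponent of the corresponding prime:
  2^1 = 2
  3^2 = 9
  5^1 = 5
Product = 2 * 9 * 5 = 90

90


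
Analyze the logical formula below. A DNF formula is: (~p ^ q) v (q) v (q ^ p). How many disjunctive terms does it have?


A DNF formula is a disjunction of terms (conjunctions).
Terms are separated by v.
Counting the disjuncts: 3 terms.

3


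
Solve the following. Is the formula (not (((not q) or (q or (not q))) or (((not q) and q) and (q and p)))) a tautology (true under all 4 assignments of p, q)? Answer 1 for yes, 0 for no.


Check all 4 assignments:
p=0, q=0: 0
p=0, q=1: 0
p=1, q=0: 0
p=1, q=1: 0
Satisfying count = 0/4.
Tautology iff count = 4: no.

0


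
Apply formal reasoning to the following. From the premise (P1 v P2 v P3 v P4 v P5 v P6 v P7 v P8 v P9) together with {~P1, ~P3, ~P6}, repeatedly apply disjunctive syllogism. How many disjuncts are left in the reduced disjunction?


Original disjuncts (9): P1, P2, P3, P4, P5, P6, P7, P8, P9
Negated (eliminate): ~P1, ~P3, ~P6
Remaining disjuncts: P2, P4, P5, P7, P8, P9
Count = 9 - 3 = 6

6


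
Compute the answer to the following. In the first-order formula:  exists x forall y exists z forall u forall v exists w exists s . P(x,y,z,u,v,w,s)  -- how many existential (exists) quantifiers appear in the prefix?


Quantifier prefix: exists x forall y exists z forall u forall v exists w exists s
Mark each quantifier type:
  E U E U U E E
Universal count = 3, Existential count = 4
Asked for existential (exists) quantifiers: 4

4
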